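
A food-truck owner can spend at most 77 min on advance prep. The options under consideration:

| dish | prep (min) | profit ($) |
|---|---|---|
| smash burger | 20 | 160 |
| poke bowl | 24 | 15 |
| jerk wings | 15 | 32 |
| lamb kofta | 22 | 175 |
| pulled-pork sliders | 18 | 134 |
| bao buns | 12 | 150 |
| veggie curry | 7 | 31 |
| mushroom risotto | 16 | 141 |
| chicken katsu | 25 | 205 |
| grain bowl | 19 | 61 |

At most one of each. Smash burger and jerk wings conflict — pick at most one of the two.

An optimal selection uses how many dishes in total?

4

The maximum profit within 77 min is 671.
One optimal bundle: lamb kofta + bao buns + mushroom risotto + chicken katsu (75 min).
Every optimal selection uses 4 dishes.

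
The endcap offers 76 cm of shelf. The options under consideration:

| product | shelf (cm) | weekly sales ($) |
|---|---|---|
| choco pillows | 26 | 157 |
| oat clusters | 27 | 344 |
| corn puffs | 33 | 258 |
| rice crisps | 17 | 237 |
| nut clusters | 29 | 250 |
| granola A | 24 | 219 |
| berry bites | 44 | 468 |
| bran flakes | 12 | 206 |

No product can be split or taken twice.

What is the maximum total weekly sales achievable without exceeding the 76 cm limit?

By weekly sales per cm: bran flakes 17.17, rice crisps 13.94, oat clusters 12.74, berry bites 10.64 lead.
Taking the top-ratio products first gives oat clusters + rice crisps + bran flakes for 787 (56 cm).
Dropping oat clusters frees 27 cm; slotting in berry bites (44 cm) lifts the total to 911 at 73 cm.
The closest alternative, oat clusters + rice crisps + nut clusters, reaches only 831.

911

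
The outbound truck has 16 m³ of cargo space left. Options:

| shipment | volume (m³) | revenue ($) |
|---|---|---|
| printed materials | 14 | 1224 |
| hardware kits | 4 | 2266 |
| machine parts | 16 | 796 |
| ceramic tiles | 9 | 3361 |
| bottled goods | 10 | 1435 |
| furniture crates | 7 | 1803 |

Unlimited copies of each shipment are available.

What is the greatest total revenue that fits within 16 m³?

9064

Taking 4×hardware kits: 16 m³ used, 9064 in revenue.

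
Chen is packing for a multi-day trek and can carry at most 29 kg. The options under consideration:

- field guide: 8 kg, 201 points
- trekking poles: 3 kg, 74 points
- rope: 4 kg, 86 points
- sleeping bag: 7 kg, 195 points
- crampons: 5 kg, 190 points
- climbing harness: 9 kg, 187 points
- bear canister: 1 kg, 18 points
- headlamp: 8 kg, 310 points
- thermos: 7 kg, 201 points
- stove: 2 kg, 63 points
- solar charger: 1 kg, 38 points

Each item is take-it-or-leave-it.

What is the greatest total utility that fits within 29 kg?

959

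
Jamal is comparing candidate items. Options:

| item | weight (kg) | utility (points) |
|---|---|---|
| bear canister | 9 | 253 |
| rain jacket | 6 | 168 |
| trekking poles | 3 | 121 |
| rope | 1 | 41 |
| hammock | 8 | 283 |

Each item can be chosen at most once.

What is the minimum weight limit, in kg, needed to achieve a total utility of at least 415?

Minimise kg subject to total utility ≥ 415.
trekking poles + rope + hammock: 445 utility at 12 kg.
Any bundle with less than 12 kg falls short of 415.

12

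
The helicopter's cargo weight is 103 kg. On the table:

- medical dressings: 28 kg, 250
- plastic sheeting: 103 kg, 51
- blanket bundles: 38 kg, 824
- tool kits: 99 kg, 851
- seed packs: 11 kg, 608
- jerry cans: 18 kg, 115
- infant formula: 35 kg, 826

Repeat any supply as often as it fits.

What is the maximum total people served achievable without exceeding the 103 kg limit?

5472

Density check — seed packs 55.27, infant formula 23.60, blanket bundles 21.68, medical dressings 8.93 are the best per kg.
The ratio ordering already packs tightly: 9×seed packs, 99 kg, 5472.
The spare 4 kg is too small for any remaining supply, and no exchange beats 5472.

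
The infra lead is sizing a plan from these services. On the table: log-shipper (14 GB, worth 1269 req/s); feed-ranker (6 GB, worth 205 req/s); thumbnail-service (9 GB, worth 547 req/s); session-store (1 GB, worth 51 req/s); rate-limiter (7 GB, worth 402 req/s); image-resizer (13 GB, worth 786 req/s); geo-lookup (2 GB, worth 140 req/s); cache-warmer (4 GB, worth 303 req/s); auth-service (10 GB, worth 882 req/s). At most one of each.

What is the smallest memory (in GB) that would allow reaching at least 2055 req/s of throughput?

Minimise GB subject to total throughput ≥ 2055.
log-shipper + auth-service reaches 2151 using 24 GB.
No combination under 24 GB hits 2055.

24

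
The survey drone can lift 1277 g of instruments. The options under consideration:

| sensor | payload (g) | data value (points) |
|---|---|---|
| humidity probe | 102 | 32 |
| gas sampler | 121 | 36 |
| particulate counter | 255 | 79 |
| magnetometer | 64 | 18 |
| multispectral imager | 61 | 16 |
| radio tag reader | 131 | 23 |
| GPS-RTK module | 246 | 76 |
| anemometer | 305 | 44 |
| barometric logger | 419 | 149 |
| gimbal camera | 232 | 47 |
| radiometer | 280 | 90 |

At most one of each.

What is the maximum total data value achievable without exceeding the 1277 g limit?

Ranking by ratio (data value/g): barometric logger 0.36, radiometer 0.32, humidity probe 0.31, particulate counter 0.31.
Taking the top-ratio sensors first gives humidity probe + gas sampler + particulate counter + magnetometer + barometric logger + radiometer for 404 (1241 g).
Replace humidity probe and gas sampler with GPS-RTK module: the trade gains 8 net, giving 412 at 1264 g.
That's the maximum — no swap from here does better than 412.

412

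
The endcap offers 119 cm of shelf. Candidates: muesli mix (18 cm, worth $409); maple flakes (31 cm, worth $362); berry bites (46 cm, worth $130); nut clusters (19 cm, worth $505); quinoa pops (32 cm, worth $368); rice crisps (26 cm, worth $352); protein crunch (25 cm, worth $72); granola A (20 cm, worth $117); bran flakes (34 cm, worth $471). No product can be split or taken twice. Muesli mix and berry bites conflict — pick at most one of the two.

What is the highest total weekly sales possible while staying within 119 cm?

1854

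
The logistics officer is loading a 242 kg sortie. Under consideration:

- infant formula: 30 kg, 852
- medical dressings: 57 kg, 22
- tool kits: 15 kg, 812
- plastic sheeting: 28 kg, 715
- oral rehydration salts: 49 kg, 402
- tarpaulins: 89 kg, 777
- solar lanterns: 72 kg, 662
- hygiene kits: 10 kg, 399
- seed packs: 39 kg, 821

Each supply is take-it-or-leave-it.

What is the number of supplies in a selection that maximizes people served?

Best achievable people served is 4376.
One optimal bundle: infant formula + tool kits + plastic sheeting + tarpaulins + hygiene kits + seed packs (211 kg).
All optima have 6 supplies.

6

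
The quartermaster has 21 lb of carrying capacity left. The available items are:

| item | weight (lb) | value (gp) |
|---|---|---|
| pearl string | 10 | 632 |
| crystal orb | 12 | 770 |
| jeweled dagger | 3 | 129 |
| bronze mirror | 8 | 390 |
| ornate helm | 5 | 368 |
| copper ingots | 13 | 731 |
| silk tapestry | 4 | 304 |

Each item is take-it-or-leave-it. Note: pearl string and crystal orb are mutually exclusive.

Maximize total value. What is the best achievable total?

1442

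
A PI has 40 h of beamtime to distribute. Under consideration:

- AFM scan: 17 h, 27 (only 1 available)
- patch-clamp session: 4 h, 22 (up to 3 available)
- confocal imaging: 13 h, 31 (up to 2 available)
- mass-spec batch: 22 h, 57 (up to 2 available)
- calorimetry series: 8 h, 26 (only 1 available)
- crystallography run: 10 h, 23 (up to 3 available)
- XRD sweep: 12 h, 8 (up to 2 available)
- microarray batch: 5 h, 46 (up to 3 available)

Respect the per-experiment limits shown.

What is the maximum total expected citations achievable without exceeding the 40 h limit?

Filling by ratio: 3×patch-clamp session + calorimetry series + 3×microarray batch for 230, with 5 h left unused.
The 8 h tied up in calorimetry series is better spent on confocal imaging — total rises to 235 (40 h).
No other feasible combination exceeds 235.

235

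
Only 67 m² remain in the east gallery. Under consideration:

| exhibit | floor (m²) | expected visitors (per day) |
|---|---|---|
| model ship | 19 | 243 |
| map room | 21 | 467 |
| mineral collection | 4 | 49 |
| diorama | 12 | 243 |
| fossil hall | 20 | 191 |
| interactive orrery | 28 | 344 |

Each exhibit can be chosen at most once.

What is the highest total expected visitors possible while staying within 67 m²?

1103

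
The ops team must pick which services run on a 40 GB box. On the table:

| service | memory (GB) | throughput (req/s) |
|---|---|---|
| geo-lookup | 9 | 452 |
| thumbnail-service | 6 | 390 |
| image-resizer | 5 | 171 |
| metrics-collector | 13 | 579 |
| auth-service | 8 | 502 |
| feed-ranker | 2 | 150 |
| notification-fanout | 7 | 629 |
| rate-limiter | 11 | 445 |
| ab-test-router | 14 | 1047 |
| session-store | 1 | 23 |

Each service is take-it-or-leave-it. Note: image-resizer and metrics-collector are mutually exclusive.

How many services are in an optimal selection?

5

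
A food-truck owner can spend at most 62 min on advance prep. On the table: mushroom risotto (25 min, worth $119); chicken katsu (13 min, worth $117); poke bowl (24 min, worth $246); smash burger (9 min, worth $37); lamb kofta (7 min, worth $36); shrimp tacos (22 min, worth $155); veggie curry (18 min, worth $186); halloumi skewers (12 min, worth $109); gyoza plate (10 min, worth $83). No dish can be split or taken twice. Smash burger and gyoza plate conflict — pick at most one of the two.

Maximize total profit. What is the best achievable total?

Ranking by ratio (profit/min): veggie curry 10.33, poke bowl 10.25, halloumi skewers 9.08, chicken katsu 9.00.
Taking the top-ratio dishes first gives poke bowl + lamb kofta + veggie curry + halloumi skewers for 577 (61 min).
Dropping halloumi skewers frees 12 min; slotting in chicken katsu (13 min) lifts the total to 585 at 62 min.
An exhaustive check of the 512 subsets confirms 585.

585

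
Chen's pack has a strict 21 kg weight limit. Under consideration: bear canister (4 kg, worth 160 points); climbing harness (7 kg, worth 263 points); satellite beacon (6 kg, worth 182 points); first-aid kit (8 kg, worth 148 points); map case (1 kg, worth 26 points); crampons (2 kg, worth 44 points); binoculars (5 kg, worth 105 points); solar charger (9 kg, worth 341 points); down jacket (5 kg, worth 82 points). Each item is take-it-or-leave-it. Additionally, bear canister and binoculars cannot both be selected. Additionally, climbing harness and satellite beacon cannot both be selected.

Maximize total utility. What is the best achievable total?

790

Best packing: bear canister + climbing harness + map case + solar charger — 21 kg, 790 total.
Runner-up bear canister + climbing harness + solar charger tops out at 764.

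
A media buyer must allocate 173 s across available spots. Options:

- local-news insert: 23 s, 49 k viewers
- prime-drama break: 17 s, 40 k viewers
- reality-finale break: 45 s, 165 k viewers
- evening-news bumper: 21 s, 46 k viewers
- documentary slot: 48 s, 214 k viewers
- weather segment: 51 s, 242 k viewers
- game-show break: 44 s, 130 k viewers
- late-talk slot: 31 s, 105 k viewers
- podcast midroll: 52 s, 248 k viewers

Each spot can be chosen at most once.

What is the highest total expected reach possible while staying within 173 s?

750

Taking the top-ratio spots first gives prime-drama break + documentary slot + weather segment + podcast midroll for 744 (168 s).
The 17 s tied up in prime-drama break is better spent on evening-news bumper — total rises to 750 (172 s).
Nothing else within 173 s beats 750.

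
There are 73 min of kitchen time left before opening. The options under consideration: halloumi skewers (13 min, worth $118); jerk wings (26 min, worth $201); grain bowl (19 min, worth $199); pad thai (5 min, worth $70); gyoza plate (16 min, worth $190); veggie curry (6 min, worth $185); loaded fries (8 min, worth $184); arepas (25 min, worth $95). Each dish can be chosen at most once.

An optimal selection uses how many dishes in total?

The maximum profit within 73 min is 946.
One optimal bundle: halloumi skewers + grain bowl + pad thai + gyoza plate + veggie curry + loaded fries (67 min).
Any selection reaching 946 contains exactly 6 dishes.

6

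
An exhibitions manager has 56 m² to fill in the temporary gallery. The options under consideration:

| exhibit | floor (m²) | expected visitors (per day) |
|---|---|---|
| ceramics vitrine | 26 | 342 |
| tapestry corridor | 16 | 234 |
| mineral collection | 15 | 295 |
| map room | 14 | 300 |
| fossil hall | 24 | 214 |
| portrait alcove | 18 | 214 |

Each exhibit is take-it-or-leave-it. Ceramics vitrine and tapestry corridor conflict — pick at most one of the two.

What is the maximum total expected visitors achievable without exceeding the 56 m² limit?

937

Density check — map room 21.43, mineral collection 19.67, tapestry corridor 14.62 are the best per m².
A density-first pass picks tapestry corridor + mineral collection + map room — 829 at 45 m².
Dropping tapestry corridor frees 16 m²; slotting in ceramics vitrine (26 m²) lifts the total to 937 at 55 m².
Next best is tapestry corridor + mineral collection + map room at 829 (45 m²) — short by 108.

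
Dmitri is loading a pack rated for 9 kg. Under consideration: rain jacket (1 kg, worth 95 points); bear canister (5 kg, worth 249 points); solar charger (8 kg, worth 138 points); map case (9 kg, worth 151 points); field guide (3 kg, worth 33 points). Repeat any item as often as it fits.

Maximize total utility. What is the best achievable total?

By utility per kg: rain jacket 95.00, bear canister 49.80, solar charger 17.25, map case 16.78 lead.
Taking 9×rain jacket: 9 kg used, 855 in utility.
That's the maximum — no swap from here does better than 855.

855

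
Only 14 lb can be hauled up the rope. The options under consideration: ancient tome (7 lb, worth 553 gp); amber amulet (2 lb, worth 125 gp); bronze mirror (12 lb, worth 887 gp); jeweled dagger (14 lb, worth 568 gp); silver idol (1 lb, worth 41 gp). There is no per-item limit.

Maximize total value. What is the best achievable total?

1106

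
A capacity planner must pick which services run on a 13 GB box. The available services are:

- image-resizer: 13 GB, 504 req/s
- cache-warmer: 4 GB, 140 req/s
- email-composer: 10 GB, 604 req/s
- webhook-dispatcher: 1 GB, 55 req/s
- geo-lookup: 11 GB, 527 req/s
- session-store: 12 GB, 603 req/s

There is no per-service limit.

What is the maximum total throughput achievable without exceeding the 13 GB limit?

769

Best packing: email-composer + 3×webhook-dispatcher — 13 GB, 769 total.
No other feasible combination exceeds 769.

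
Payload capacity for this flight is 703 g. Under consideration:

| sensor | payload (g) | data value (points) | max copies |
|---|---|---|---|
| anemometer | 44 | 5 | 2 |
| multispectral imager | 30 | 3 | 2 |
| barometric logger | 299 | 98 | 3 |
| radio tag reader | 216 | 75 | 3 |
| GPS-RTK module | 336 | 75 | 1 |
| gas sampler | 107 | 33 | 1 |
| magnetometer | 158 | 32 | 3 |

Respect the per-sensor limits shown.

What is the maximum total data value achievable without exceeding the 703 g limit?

230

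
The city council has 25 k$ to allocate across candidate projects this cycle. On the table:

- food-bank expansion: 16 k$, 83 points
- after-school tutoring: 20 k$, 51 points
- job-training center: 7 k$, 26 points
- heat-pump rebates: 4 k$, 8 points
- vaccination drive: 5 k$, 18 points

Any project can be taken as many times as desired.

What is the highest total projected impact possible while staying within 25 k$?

The ratio ordering already packs tightly: food-bank expansion + job-training center, 23 k$, 109.
Every other selection either busts 25 k$ or fails to beat 109.

109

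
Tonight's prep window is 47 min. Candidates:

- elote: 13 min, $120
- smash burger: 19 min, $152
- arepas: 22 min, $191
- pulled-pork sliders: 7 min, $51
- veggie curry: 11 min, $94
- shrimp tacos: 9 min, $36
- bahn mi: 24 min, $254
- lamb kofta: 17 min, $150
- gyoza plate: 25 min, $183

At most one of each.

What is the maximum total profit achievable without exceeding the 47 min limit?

445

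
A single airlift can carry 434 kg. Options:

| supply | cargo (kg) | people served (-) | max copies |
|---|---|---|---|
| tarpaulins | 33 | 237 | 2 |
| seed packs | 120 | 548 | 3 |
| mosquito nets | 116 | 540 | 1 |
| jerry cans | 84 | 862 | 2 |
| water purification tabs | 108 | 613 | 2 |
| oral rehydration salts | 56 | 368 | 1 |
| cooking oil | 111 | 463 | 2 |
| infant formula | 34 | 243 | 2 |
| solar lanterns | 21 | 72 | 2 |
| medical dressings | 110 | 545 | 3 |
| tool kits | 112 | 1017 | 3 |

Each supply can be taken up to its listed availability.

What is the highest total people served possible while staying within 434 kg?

Filling by ratio: tarpaulins + 2×jerry cans + 2×tool kits for 3995, with 9 kg left unused.
Dropping tarpaulins frees 33 kg; slotting in infant formula (34 kg) lifts the total to 4001 at 426 kg.
Every other selection either busts 434 kg or exceeds an availability limit or fails to beat 4001.

4001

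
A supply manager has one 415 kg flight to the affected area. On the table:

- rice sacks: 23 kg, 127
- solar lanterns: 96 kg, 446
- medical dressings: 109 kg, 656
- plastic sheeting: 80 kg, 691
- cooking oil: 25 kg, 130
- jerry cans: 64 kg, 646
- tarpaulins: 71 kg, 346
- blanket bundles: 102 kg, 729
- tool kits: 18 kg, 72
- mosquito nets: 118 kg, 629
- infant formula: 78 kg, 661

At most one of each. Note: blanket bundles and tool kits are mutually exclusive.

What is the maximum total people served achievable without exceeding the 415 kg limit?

Taking plastic sheeting + jerry cans + tarpaulins + blanket bundles + infant formula: 395 kg used, 3073 in people served.
Nothing else feasible within 415 kg beats 3073.

3073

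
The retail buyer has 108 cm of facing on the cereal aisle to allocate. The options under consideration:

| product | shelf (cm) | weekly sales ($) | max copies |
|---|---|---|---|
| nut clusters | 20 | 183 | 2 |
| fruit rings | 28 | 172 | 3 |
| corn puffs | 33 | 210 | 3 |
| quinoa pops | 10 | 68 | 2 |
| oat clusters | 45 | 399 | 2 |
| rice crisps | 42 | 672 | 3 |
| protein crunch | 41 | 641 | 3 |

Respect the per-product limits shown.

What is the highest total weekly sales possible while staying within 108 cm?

Taking nut clusters + 2×rice crisps: 104 cm used, 1527 in weekly sales.

1527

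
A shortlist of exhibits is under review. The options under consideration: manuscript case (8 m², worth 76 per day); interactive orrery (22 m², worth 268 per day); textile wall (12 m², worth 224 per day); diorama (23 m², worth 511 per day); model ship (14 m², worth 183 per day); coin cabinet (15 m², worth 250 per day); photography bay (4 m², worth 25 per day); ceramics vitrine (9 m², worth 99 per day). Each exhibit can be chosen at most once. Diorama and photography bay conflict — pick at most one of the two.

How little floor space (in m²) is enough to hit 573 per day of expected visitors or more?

Minimise m² subject to total expected visitors ≥ 573.
manuscript case + diorama reaches 587 using 31 m².
No combination under 31 m² hits 573.

31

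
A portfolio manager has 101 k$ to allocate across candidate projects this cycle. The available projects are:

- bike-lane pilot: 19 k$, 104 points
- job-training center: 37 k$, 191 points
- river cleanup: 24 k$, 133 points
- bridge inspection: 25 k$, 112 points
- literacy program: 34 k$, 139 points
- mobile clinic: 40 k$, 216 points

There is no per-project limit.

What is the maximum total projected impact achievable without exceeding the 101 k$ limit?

549

Filling by ratio: 4×river cleanup for 532, with 5 k$ left unused.
Replace 3×river cleanup with 4×bike-lane pilot: the trade gains 17 net, giving 549 at 100 k$.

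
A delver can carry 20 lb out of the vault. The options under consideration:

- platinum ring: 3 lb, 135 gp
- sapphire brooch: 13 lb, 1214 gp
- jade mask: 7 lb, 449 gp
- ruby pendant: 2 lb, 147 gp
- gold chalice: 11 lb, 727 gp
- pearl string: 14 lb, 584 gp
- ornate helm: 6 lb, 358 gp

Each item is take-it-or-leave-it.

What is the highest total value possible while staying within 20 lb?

Greedy by ratio would take platinum ring + sapphire brooch + ruby pendant: 18 lb used, total 1496.
Replace platinum ring and ruby pendant with jade mask: the trade gains 167 net, giving 1663 at 20 lb.

1663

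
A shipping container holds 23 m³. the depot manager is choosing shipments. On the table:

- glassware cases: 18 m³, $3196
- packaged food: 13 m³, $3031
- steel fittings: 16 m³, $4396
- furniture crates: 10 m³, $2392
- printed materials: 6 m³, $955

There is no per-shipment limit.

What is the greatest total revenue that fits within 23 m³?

5423

A density-first pass picks steel fittings + printed materials — 5351 at 22 m³.
The 22 m³ tied up in steel fittings and printed materials is better spent on packaged food + furniture crates — total rises to 5423 (23 m³).
That's the maximum — no swap from here does better than 5423.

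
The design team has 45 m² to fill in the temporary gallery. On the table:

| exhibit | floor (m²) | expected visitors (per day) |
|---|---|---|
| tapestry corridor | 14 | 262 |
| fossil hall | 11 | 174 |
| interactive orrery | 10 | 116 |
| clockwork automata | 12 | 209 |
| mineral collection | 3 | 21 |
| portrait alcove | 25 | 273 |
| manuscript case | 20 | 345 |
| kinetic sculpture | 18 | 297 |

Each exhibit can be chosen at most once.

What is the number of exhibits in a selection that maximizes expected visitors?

3

Best achievable expected visitors is 781.
tapestry corridor + fossil hall + manuscript case hits 781 at 45 m².
Every optimal selection uses 3 exhibits.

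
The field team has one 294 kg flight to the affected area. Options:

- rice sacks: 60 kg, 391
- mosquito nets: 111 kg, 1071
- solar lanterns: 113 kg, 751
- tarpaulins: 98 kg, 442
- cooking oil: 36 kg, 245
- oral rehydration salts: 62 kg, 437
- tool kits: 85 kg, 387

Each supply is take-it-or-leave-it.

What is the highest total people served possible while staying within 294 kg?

A density-first pass picks rice sacks + mosquito nets + cooking oil + oral rehydration salts — 2144 at 269 kg.
Dropping rice sacks and cooking oil frees 96 kg; slotting in solar lanterns (113 kg) lifts the total to 2259 at 286 kg.

2259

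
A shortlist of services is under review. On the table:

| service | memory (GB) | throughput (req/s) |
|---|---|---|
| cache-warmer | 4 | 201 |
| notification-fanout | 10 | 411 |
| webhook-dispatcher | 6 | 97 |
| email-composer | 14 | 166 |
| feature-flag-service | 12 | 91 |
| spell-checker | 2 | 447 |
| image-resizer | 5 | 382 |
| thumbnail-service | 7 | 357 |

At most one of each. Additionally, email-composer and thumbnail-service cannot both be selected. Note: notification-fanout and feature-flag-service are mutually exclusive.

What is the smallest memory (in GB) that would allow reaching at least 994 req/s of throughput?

Need the lightest bundle worth ≥ 994.
Taking cache-warmer + spell-checker + image-resizer gives 1030 (≥ 994) for 11 GB.
No combination under 11 GB hits 994.

11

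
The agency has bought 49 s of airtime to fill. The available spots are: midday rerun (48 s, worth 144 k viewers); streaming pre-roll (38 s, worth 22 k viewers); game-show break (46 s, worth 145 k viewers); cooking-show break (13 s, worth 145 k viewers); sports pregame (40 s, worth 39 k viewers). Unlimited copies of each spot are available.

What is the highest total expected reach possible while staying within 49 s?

Density check — cooking-show break 11.15, game-show break 3.15, midday rerun 3.00 are the best per s.
The ratio ordering already packs tightly: 3×cooking-show break, 39 s, 435.
Nothing else within 49 s beats 435.

435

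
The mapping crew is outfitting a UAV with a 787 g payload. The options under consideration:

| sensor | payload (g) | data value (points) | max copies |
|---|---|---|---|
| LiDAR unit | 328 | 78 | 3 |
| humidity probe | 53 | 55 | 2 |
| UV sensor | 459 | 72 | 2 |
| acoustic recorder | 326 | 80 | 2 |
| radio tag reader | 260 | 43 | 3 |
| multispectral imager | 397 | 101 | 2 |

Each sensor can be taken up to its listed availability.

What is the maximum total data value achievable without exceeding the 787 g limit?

270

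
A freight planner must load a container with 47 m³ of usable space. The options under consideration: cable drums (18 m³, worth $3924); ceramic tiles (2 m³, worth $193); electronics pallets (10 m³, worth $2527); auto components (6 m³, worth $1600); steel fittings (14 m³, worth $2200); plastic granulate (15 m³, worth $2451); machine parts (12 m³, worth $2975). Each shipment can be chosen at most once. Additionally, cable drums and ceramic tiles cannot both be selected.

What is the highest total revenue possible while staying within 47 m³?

Ranking by ratio (revenue/m³): auto components 266.67, electronics pallets 252.70, machine parts 247.92.
Cable drums + electronics pallets + auto components + machine parts uses 46 of the 47 m³ and totals 11026.

11026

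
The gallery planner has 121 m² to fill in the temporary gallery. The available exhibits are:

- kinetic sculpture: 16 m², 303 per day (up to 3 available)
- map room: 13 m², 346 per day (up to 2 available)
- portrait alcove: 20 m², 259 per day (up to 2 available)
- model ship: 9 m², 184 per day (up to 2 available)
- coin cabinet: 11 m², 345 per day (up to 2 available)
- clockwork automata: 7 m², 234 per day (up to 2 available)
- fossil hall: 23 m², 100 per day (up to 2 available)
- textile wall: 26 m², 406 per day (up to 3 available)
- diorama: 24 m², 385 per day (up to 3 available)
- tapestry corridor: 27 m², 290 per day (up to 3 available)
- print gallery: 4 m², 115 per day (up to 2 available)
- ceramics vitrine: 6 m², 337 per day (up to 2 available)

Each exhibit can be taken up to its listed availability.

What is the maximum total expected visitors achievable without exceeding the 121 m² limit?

3429

The ratio heuristic lands on kinetic sculpture + 2×map room + 2×model ship + 2×coin cabinet + 2×clockwork automata + 2×print gallery + 2×ceramics vitrine (3425) but leaves 5 m² idle.
The 13 m² tied up in model ship and print gallery is better spent on kinetic sculpture — total rises to 3429 (119 m²).
The spare 2 m² is too small for any remaining exhibit, and no exchange beats 3429.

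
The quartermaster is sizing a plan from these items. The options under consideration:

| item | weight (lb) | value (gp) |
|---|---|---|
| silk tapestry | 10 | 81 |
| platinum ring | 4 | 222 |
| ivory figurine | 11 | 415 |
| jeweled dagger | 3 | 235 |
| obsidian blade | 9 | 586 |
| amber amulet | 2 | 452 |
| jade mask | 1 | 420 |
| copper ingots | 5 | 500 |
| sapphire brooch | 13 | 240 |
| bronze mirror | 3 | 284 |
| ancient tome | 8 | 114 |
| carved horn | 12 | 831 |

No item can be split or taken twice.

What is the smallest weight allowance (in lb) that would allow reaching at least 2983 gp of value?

32

Need the lightest bundle worth ≥ 2983.
Taking jeweled dagger + obsidian blade + amber amulet + jade mask + copper ingots + carved horn gives 3024 (≥ 2983) for 32 lb.
Below 32 lb the best achievable stays under 2983.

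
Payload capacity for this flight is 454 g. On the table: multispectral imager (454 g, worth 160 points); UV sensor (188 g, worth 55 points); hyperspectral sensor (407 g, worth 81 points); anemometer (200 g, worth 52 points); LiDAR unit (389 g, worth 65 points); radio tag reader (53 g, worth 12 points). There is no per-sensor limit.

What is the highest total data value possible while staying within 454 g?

160

Multispectral imager uses 454 of the 454 g and totals 160.
Every other selection either busts 454 g or fails to beat 160.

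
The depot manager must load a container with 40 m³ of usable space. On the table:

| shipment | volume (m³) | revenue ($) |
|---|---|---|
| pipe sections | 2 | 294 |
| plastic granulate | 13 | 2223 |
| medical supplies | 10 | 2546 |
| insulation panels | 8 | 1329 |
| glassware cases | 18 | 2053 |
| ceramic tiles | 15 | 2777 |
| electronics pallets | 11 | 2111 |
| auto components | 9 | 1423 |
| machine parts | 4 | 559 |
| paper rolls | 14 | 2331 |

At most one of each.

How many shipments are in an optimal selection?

4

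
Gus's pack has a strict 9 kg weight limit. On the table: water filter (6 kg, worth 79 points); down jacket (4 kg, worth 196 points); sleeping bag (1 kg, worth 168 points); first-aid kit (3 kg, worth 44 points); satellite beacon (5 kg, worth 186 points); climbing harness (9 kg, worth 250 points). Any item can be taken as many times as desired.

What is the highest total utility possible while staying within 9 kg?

1512

The ratio ordering already packs tightly: 9×sleeping bag, 9 kg, 1512.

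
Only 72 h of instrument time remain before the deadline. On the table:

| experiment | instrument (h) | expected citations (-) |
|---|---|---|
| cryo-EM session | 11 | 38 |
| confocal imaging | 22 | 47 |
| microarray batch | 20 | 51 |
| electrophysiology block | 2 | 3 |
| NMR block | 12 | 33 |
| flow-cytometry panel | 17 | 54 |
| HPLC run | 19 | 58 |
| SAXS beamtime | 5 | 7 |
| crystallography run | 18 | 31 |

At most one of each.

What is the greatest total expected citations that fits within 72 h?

208

The ratio heuristic lands on cryo-EM session + electrophysiology block + NMR block + flow-cytometry panel + HPLC run + SAXS beamtime (193) but leaves 6 h idle.
The 14 h tied up in electrophysiology block and NMR block is better spent on microarray batch — total rises to 208 (72 h).
Runner-up cryo-EM session + microarray batch + electrophysiology block + flow-cytometry panel + HPLC run tops out at 204.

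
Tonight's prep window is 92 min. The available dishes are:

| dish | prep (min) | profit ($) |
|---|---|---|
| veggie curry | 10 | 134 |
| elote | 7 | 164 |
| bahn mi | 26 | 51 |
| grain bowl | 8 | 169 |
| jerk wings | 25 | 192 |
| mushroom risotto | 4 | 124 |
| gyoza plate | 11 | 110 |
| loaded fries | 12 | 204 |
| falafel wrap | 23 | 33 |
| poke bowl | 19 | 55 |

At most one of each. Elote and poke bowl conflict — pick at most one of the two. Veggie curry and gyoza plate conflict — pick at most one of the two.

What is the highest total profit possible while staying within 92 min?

Best packing: veggie curry + elote + bahn mi + grain bowl + jerk wings + mushroom risotto + loaded fries — 92 min, 1038 total.
No other feasible combination exceeds 1038.

1038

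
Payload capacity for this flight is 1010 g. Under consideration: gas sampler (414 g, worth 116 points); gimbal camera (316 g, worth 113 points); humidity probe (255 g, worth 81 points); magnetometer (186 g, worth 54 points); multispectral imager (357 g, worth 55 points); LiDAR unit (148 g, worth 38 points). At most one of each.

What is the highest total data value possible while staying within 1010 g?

310

By data value per g: gimbal camera 0.36, humidity probe 0.32, magnetometer 0.29 lead.
Filling by ratio: gimbal camera + humidity probe + magnetometer + LiDAR unit for 286, with 105 g left unused.
Replace magnetometer and LiDAR unit with gas sampler: the trade gains 24 net, giving 310 at 985 g.
Every other selection either busts 1010 g or fails to beat 310.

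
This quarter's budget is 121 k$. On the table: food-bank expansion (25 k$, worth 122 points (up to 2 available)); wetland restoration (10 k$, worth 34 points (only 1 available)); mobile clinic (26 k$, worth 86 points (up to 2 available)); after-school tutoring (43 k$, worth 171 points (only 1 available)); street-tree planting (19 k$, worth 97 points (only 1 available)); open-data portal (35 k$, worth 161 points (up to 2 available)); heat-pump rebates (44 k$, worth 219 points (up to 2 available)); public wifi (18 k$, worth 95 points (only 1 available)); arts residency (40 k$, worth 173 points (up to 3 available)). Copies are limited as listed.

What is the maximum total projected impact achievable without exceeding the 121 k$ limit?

Density check — public wifi 5.28, street-tree planting 5.11, heat-pump rebates 4.98 are the best per k$.
Filling by ratio: food-bank expansion + wetland restoration + street-tree planting + heat-pump rebates + public wifi for 567, with 5 k$ left unused.
Dropping food-bank expansion and wetland restoration frees 35 k$; slotting in arts residency (40 k$) lifts the total to 584 at 121 k$.
That's the maximum — no swap from here does better than 584.

584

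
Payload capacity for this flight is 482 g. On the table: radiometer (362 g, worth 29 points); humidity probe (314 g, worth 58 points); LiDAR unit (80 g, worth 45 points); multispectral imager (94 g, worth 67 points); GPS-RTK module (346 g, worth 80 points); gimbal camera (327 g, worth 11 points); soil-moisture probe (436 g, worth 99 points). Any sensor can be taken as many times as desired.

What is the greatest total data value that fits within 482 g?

335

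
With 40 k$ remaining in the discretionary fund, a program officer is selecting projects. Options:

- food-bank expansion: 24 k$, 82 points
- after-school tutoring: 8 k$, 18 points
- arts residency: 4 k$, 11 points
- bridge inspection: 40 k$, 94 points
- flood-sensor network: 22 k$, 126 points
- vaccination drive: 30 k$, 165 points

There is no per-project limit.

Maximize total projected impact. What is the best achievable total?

By projected impact per k$: flood-sensor network 5.73, vaccination drive 5.50, food-bank expansion 3.42 lead.
Greedy by ratio would take 4×arts residency + flood-sensor network: 38 k$ used, total 170.
The 30 k$ tied up in 2×arts residency and flood-sensor network is better spent on vaccination drive — total rises to 187 (38 k$).

187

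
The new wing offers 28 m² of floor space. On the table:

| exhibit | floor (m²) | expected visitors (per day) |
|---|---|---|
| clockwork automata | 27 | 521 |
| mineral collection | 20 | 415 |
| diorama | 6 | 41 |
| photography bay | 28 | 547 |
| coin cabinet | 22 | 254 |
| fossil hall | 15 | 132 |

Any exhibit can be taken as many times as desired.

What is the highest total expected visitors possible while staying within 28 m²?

547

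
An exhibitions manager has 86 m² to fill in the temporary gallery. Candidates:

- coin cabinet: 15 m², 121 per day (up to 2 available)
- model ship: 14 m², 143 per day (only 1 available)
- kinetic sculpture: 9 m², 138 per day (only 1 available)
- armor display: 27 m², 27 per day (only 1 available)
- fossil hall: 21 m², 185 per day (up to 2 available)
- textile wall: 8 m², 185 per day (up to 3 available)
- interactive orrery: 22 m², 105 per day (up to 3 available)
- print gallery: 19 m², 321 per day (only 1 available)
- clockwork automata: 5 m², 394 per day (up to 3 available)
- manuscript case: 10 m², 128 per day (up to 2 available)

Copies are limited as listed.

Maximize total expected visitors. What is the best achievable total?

Filling by ratio: kinetic sculpture + 3×textile wall + print gallery + 3×clockwork automata + manuscript case for 2324, with 9 m² left unused.
Replace manuscript case with model ship: the trade gains 15 net, giving 2339 at 81 m².
Every other selection either busts 86 m² or exceeds an availability limit or fails to beat 2339.

2339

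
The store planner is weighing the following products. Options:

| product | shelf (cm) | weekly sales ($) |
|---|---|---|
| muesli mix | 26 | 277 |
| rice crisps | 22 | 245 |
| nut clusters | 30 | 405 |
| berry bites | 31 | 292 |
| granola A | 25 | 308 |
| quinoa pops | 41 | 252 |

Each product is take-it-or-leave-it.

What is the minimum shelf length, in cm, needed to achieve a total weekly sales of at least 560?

51

Look for the lowest-shelf combination reaching 560.
muesli mix + granola A reaches 585 using 51 cm.
Below 51 cm the best achievable stays under 560.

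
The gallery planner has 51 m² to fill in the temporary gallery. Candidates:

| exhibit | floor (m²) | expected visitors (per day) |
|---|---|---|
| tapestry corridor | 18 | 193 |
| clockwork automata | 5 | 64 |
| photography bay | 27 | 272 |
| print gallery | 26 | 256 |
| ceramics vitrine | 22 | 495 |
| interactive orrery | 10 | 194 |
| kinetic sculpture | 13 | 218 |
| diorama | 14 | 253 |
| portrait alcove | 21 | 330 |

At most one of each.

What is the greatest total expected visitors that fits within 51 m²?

1006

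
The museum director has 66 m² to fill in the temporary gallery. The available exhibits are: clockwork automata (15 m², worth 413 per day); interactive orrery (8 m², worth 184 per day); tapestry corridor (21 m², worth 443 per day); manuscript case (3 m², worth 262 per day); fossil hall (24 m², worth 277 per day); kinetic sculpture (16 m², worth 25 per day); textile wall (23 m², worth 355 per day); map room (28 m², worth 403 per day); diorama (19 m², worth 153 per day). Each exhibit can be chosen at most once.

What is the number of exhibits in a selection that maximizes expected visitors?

The maximum expected visitors within 66 m² is 1473.
One optimal bundle: clockwork automata + tapestry corridor + manuscript case + textile wall (62 m²).
Any selection reaching 1473 contains exactly 4 exhibits.

4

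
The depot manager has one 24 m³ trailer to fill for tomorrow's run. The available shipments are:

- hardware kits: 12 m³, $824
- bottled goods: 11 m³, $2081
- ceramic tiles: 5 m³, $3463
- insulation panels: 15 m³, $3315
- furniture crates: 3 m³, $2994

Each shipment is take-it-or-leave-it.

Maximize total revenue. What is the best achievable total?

The ratio ordering already packs tightly: ceramic tiles + insulation panels + furniture crates, 23 m³, 9772.

9772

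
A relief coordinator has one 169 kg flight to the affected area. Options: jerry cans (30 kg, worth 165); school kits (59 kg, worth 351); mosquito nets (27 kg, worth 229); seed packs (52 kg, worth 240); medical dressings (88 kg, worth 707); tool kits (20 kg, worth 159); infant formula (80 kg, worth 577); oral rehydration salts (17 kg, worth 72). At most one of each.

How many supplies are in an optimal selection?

2

Best achievable people served is 1284.
One optimal bundle: medical dressings + infant formula (168 kg).
Every optimal selection uses 2 supplies.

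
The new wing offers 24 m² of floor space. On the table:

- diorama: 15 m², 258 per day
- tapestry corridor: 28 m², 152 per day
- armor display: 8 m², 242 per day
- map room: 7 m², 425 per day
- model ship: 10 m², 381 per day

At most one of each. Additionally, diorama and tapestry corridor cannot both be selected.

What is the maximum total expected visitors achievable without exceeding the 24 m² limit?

806

Ranking by ratio (expected visitors/m²): map room 60.71, model ship 38.10, armor display 30.25, diorama 17.20.
Best packing: map room + model ship — 17 m², 806 total.
That's the maximum — no feasible swap from here does better than 806.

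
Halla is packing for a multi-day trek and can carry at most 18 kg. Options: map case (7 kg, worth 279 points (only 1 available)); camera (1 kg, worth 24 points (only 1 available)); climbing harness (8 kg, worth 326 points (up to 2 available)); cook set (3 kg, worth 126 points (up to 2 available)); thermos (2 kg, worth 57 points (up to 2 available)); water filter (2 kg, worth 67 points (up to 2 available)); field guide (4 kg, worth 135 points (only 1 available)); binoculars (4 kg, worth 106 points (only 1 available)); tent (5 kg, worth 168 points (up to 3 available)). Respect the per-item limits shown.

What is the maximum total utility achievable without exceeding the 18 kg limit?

731

Density check — cook set 42.00, climbing harness 40.75, map case 39.86, field guide 33.75 are the best per kg.
A density-first pass picks climbing harness + 2×cook set + field guide — 713 at 18 kg.
Dropping cook set and field guide frees 7 kg; slotting in map case (7 kg) lifts the total to 731 at 18 kg.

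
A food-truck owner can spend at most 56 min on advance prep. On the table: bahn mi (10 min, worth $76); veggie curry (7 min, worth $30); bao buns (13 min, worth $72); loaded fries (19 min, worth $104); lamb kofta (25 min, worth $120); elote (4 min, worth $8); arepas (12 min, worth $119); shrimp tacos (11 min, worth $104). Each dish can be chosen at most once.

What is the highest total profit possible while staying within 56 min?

411

Density check — arepas 9.92, shrimp tacos 9.45, bahn mi 7.60 are the best per min.
A density-first pass picks bahn mi + veggie curry + bao buns + arepas + shrimp tacos — 401 at 53 min.
Dropping veggie curry and bao buns frees 20 min; slotting in loaded fries + elote (23 min) lifts the total to 411 at 56 min.
The closest alternative, bahn mi + loaded fries + arepas + shrimp tacos, reaches only 403.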